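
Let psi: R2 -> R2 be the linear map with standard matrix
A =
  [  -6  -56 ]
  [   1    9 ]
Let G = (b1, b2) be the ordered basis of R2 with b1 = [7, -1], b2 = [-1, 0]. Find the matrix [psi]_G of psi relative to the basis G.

With P the matrix whose columns are b1, b2, [psi]_G = P^(-1) A P.
Column by column: psi(b1) = A b1 = [14, -2]; its G-coordinates [2, 0] give column 1.
Continuing for each basis vector yields [psi]_G = [[2, 1], [0, 1]].

[[2, 1], [0, 1]]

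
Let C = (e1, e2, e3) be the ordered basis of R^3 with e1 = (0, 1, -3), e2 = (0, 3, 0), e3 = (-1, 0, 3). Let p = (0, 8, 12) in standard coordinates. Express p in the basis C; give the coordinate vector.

Write p = c_1 e1 + ... + c_3 e3 and solve for the c_i.
Solving this 3x3 system gives c = (-4, 4, 0).
Check: -4e1 + 4e2 + 0·e3 = (0, 8, 12).

(-4, 4, 0)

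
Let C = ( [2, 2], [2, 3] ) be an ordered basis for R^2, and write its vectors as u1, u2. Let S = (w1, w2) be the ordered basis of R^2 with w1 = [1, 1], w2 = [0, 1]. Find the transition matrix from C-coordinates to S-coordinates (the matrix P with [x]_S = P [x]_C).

Column j of P is [uj]_S, since P maps C-coordinates to S-coordinates.
Expressing u1 in S: u1 = 2w1 + 0·w2, so column 1 of P is [2, 0].
Doing the same for each uj gives P = [[2, 2], [0, 1]].

[[2, 2], [0, 1]]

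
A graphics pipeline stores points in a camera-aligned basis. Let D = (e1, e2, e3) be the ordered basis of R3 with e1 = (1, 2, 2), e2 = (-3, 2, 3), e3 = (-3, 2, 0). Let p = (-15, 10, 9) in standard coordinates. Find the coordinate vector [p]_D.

We seek scalars with c_1 e1 + ... + c_3 e3 = p; equivalently solve M c = p where the columns of M are e1, ..., e3.
Solving this 3x3 system gives c = (0, 3, 2).
Check: 0·e1 + 3e2 + 2e3 = (-15, 10, 9).

(0, 3, 2)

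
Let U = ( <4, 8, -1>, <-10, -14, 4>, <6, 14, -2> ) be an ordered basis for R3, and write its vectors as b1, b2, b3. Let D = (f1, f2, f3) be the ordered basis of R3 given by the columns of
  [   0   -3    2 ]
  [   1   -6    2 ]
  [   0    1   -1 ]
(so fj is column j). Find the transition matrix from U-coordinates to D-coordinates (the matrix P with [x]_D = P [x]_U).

Column j of P is [bj]_D, since P maps U-coordinates to D-coordinates.
Expressing b1 in D: b1 = -2f1 - 2f2 - f3, so column 1 of P is <-2, -2, -1>.
Doing the same for each bj gives P = [[-2, 2, 2], [-2, 2, -2], [-1, -2, 0]].

[[-2, 2, 2], [-2, 2, -2], [-1, -2, 0]]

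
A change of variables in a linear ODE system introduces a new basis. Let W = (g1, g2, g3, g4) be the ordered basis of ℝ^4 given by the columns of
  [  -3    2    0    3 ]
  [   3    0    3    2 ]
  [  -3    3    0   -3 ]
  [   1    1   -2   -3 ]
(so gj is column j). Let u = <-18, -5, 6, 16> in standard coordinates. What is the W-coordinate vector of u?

Write u = c_1 g1 + ... + c_4 g4 and solve for the c_i.
Solving this 4x4 system gives c = (2, 0, -1, -4).
Check: 2g1 + 0·g2 - g3 - 4g4 = <-18, -5, 6, 16>.

<2, 0, -1, -4>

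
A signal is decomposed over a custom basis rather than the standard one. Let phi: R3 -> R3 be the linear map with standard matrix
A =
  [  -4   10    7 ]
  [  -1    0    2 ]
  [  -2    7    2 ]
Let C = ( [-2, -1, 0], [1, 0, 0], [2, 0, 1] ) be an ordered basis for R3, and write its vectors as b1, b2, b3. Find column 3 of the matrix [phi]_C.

Column 3 of [phi]_C is the C-coordinate vector of phi(b3).
In standard coordinates phi(b3) = A b3 = [-1, 0, -2].
Converting to C: [-1, 0, -2] = 0·b1 + 3b2 - 2b3, so the coordinate vector is [0, 3, -2].

[0, 3, -2]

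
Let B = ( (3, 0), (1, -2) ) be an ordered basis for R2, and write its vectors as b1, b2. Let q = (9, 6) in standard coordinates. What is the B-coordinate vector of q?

(4, -3)

We seek scalars with c_1 b1 + c_2 b2 = q; equivalently solve M c = q where the columns of M are b1, b2.
System: 3c_1 + c_2 = 9, 0c_1 - 2c_2 = 6; solving gives c_1 = 4, c_2 = -3.
Check: 4b1 - 3b2 = (9, 6).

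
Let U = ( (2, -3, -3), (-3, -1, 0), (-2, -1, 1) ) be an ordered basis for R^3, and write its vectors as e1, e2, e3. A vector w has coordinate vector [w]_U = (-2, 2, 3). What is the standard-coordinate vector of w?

(-16, 1, 9)

w = M [w]_U, where M has columns e1, ..., e3.
Carrying out the matrix-vector product, w = (-16, 1, 9).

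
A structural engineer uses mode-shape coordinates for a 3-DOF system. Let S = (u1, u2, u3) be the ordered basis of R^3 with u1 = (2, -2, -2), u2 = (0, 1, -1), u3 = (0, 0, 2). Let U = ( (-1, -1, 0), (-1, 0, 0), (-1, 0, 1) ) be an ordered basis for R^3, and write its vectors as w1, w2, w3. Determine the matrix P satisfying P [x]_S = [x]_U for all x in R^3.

Let M have columns uj and N have columns wj. Then for every x, N [x]_U = x = M [x]_S, so P = N^(-1) M.
Since det N = -1, N^(-1) has integer entries; multiplying gives P = [[2, -1, 0], [-2, 2, -2], [-2, -1, 2]].

[[2, -1, 0], [-2, 2, -2], [-2, -1, 2]]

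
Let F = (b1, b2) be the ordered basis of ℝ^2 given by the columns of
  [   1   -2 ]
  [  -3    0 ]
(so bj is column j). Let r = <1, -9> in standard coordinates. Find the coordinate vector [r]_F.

Write r = c_1 b1 + c_2 b2 and solve for the c_i.
System: c_1 - 2c_2 = 1, -3c_1 + 0c_2 = -9; solving gives c_1 = 3, c_2 = 1.
Check: 3b1 + b2 = <1, -9>.

<3, 1>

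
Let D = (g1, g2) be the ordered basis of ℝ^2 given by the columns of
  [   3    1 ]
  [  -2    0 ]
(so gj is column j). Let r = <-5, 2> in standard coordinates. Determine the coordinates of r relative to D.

Write r = c_1 g1 + c_2 g2 and solve for the c_i.
System: 3c_1 + c_2 = -5, -2c_1 + 0c_2 = 2; solving gives c_1 = -1, c_2 = -2.
Check: -g1 - 2g2 = <-5, 2>.

<-1, -2>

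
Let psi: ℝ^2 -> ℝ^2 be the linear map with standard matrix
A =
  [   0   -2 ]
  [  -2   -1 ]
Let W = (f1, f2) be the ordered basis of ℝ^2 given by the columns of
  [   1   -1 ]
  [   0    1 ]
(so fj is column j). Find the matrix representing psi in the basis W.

With P the matrix whose columns are f1, f2, [psi]_W = P^(-1) A P.
Column by column: psi(f1) = A f1 = (0, -2); its W-coordinates (-2, -2) give column 1.
Continuing for each basis vector yields [psi]_W = [[-2, -1], [-2, 1]].

[[-2, -1], [-2, 1]]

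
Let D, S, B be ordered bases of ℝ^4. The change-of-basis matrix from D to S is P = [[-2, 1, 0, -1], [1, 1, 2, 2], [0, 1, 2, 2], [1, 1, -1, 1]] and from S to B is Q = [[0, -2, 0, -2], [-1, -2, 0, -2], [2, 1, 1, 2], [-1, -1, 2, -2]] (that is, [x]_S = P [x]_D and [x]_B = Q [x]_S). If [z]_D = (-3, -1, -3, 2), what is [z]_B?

Composing the changes, [z]_B = Q P [z]_D.
Q P = [[-4, -4, -2, -6], [-2, -5, -2, -5], [-1, 6, 2, 4], [-1, -2, 4, 1]]; applying this to (-3, -1, -3, 2) gives (10, 7, -1, -5).

(10, 7, -1, -5)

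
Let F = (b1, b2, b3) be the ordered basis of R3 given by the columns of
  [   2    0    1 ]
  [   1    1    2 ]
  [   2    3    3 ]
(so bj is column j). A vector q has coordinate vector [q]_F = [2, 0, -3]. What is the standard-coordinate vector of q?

[1, -4, -5]

By definition q = 2b1 + 0·b2 - 3b3.
Summing componentwise gives [1, -4, -5].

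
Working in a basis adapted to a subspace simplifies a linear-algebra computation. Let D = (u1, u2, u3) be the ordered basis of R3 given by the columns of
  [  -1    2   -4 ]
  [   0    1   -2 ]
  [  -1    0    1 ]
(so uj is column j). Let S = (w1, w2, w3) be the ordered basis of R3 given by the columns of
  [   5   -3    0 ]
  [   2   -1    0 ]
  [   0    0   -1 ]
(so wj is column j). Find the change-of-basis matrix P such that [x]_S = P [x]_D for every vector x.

Column j of P is [uj]_S, since P maps D-coordinates to S-coordinates.
Expressing u1 in S: u1 = w1 + 2w2 + w3, so column 1 of P is [1, 2, 1].
Doing the same for each uj gives P = [[1, 1, -2], [2, 1, -2], [1, 0, -1]].

[[1, 1, -2], [2, 1, -2], [1, 0, -1]]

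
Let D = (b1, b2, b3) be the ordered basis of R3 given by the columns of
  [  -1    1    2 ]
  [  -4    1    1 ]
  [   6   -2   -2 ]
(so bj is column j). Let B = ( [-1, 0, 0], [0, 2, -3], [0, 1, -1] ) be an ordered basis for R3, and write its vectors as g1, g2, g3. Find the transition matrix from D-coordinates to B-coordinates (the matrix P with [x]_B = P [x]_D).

Let M have columns bj and N have columns gj. Then for every x, N [x]_B = x = M [x]_D, so P = N^(-1) M.
Since det N = -1, N^(-1) has integer entries; multiplying gives P = [[1, -1, -2], [-2, 1, 1], [0, -1, -1]].

[[1, -1, -2], [-2, 1, 1], [0, -1, -1]]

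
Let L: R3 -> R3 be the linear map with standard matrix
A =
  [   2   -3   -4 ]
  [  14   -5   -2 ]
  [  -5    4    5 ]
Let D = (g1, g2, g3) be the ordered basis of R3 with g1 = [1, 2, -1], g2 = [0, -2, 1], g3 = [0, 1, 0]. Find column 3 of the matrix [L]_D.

[-3, 1, 3]

Column 3 of [L]_D is the D-coordinate vector of L(g3).
In standard coordinates L(g3) = A g3 = [-3, -5, 4].
Converting to D: [-3, -5, 4] = -3g1 + g2 + 3g3, so the coordinate vector is [-3, 1, 3].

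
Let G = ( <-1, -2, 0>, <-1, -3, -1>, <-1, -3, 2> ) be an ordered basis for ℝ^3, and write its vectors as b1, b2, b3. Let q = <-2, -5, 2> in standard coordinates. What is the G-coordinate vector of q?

<1, 0, 1>

Write q = c_1 b1 + ... + c_3 b3 and solve for the c_i.
Gaussian elimination on [M | q] yields c = (1, 0, 1).
Check: b1 + 0·b2 + b3 = <-2, -5, 2>.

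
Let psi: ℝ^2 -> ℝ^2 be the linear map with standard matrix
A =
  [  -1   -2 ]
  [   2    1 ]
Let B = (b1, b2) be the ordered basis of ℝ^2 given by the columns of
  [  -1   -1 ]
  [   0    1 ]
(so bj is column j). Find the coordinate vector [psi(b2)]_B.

(2, -1)

Compute psi(b2) = A b2 = (-1, -1) in standard coordinates.
Then write this in B-coordinates: solve for y in y_1 b1 + y_2 b2 = (-1, -1).
This gives y = (2, -1), which is column 2 of [psi]_B.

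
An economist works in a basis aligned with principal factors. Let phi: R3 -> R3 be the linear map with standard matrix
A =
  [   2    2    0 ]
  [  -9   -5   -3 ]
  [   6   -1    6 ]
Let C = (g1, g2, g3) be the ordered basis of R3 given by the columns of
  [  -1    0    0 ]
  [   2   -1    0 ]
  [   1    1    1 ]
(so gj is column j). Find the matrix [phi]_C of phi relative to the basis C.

[[-2, 2, 0], [0, 2, 3], [0, 3, 3]]

Let P have columns g1, ..., g3. Then [phi]_C = P^(-1) A P.
Here det P = 1, so P^(-1) is integer; computing A P first and then P^(-1)(A P) gives [[-2, 2, 0], [0, 2, 3], [0, 3, 3]].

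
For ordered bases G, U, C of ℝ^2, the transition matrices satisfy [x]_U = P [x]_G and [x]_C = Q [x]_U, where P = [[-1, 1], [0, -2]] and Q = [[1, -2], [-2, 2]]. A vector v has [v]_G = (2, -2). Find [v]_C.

Apply P to get U-coordinates (-4, 4), then Q to get C-coordinates.
The result is [v]_C = (-12, 16).

(-12, 16)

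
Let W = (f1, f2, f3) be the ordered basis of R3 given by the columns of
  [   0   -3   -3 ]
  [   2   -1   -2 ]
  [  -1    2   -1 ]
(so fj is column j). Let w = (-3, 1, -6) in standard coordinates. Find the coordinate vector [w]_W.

[w]_W is the unique c with M c = w, where M has columns f1, ..., f3.
Gaussian elimination on [M | w] yields c = (2, -1, 2).
Check: 2f1 - f2 + 2f3 = (-3, 1, -6).

(2, -1, 2)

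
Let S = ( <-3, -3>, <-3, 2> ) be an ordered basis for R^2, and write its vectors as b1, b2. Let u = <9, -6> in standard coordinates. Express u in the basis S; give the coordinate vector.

<0, -3>

[u]_S is the unique c with M c = u, where M has columns b1, b2.
System: -3c_1 - 3c_2 = 9, -3c_1 + 2c_2 = -6; solving gives c_1 = 0, c_2 = -3.
Check: 0·b1 - 3b2 = <9, -6>.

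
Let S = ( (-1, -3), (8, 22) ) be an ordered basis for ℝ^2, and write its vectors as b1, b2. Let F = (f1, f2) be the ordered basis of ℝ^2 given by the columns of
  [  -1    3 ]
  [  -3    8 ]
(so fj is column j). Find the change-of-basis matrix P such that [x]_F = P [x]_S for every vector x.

[[1, -2], [0, 2]]

Column j of P is [bj]_F, since P maps S-coordinates to F-coordinates.
Expressing b1 in F: b1 = f1 + 0·f2, so column 1 of P is (1, 0).
Doing the same for each bj gives P = [[1, -2], [0, 2]].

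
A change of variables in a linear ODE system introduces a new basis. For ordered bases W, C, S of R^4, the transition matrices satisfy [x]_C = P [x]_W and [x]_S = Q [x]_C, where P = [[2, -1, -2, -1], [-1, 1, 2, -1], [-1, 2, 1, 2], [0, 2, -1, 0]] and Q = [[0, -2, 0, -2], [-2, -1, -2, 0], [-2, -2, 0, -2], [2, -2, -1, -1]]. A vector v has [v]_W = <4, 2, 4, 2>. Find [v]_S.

<-8, -12, 0, -24>

Apply P to get C-coordinates <-4, 4, 8, 0>, then Q to get S-coordinates.
The result is [v]_S = <-8, -12, 0, -24>.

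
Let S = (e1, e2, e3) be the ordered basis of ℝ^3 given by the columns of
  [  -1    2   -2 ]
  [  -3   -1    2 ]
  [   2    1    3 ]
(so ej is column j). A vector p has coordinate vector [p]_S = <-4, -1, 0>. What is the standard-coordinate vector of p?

<2, 13, -9>

By definition p = -4e1 - e2 + 0·e3.
Summing componentwise gives <2, 13, -9>.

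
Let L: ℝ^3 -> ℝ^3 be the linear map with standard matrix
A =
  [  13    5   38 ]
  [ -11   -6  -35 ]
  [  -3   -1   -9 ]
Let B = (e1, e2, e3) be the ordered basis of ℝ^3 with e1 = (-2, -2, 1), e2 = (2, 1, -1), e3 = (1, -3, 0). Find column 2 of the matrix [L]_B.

Compute L(e2) = A e2 = (-7, 7, 2) in standard coordinates.
Then write this in B-coordinates: solve for y in y_1 e1 + ... + y_3 e3 = (-7, 7, 2).
This gives y = (0, -2, -3), which is column 2 of [L]_B.

(0, -2, -3)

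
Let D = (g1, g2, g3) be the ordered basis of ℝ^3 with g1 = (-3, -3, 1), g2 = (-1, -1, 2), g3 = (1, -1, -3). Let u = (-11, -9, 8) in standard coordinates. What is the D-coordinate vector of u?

We seek scalars with c_1 g1 + ... + c_3 g3 = u; equivalently solve M c = u where the columns of M are g1, ..., g3.
Gaussian elimination on [M | u] yields c = (3, 1, -1).
Check: 3g1 + g2 - g3 = (-11, -9, 8).

(3, 1, -1)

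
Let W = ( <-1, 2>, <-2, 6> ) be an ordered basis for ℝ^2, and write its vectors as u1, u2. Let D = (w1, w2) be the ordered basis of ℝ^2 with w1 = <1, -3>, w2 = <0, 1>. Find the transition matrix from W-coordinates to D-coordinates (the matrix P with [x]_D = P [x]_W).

Let M have columns uj and N have columns wj. Then for every x, N [x]_D = x = M [x]_W, so P = N^(-1) M.
Since det N = 1, N^(-1) has integer entries; multiplying gives P = [[-1, -2], [-1, 0]].

[[-1, -2], [-1, 0]]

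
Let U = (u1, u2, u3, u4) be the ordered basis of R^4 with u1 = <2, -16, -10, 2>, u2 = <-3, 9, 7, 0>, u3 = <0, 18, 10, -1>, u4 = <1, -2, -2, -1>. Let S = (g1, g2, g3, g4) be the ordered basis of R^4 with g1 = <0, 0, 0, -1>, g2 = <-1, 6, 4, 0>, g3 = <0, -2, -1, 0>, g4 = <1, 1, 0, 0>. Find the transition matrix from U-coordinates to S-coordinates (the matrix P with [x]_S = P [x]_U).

Column j of P is [uj]_S, since P maps U-coordinates to S-coordinates.
Expressing u1 in S: u1 = -2g1 - 2g2 + 2g3 + 0·g4, so column 1 of P is <-2, -2, 2, 0>.
Doing the same for each uj gives P = [[-2, 0, 1, 1], [-2, 2, 2, -1], [2, 1, -2, -2], [0, -1, 2, 0]].

[[-2, 0, 1, 1], [-2, 2, 2, -1], [2, 1, -2, -2], [0, -1, 2, 0]]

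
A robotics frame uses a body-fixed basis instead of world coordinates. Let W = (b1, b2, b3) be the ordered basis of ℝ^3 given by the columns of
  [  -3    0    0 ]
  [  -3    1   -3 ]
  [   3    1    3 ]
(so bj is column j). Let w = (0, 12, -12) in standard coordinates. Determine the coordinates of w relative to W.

(0, 0, -4)

We seek scalars with c_1 b1 + ... + c_3 b3 = w; equivalently solve M c = w where the columns of M are b1, ..., b3.
Solving this 3x3 system gives c = (0, 0, -4).
Check: 0·b1 + 0·b2 - 4b3 = (0, 12, -12).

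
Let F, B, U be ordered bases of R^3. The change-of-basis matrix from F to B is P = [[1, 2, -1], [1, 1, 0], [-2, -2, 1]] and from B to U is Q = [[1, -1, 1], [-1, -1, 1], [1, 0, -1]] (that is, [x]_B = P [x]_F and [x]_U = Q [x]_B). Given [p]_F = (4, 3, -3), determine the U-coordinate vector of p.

(-11, -37, 30)

Apply P to get B-coordinates (13, 7, -17), then Q to get U-coordinates.
The result is [p]_U = (-11, -37, 30).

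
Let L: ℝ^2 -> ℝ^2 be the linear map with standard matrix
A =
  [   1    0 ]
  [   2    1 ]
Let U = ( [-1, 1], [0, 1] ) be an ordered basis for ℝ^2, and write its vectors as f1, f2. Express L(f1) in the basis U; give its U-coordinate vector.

Column 1 of [L]_U is the U-coordinate vector of L(f1).
In standard coordinates L(f1) = A f1 = [-1, -1].
Converting to U: [-1, -1] = f1 - 2f2, so the coordinate vector is [1, -2].

[1, -2]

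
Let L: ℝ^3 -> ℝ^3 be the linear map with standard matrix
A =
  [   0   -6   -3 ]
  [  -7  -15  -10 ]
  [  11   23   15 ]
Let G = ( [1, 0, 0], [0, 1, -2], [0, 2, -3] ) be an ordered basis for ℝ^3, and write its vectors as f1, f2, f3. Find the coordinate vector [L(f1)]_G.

Column 1 of [L]_G is the G-coordinate vector of L(f1).
In standard coordinates L(f1) = A f1 = [0, -7, 11].
Converting to G: [0, -7, 11] = 0·f1 - f2 - 3f3, so the coordinate vector is [0, -1, -3].

[0, -1, -3]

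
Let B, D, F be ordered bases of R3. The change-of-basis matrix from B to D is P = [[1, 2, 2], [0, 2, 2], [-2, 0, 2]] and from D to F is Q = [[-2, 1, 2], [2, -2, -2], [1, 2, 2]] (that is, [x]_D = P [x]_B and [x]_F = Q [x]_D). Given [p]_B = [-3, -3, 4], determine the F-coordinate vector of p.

Composing the changes, [p]_F = Q P [p]_B.
Q P = [[-6, -2, 2], [6, 0, -4], [-3, 6, 10]]; applying this to [-3, -3, 4] gives [32, -34, 31].

[32, -34, 31]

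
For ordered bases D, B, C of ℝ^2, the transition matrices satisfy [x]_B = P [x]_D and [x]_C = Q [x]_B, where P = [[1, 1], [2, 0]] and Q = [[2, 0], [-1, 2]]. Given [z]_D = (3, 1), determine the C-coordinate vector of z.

First [z]_B = P [z]_D = (4, 6).
Then [z]_C = Q [z]_B = (8, 8).

(8, 8)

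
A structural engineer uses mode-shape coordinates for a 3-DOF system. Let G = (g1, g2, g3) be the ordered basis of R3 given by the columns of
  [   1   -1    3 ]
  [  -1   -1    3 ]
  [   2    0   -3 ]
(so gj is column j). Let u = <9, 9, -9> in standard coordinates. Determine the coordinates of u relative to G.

<0, 0, 3>

We seek scalars with c_1 g1 + ... + c_3 g3 = u; equivalently solve M c = u where the columns of M are g1, ..., g3.
Solving this 3x3 system gives c = (0, 0, 3).
Check: 0·g1 + 0·g2 + 3g3 = <9, 9, -9>.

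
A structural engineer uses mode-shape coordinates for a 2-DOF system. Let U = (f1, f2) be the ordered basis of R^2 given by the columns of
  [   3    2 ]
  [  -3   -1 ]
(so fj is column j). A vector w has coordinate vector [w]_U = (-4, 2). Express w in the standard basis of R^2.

w = M [w]_U, where M has columns f1, f2.
Carrying out the matrix-vector product, w = (-8, 10).

(-8, 10)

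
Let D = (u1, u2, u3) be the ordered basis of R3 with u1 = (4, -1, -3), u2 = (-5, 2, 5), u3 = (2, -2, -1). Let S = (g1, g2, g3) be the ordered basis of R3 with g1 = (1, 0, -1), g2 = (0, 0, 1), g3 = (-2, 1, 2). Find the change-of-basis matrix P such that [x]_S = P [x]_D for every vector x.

Let M have columns uj and N have columns gj. Then for every x, N [x]_S = x = M [x]_D, so P = N^(-1) M.
Since det N = -1, N^(-1) has integer entries; multiplying gives P = [[2, -1, -2], [1, 0, 1], [-1, 2, -2]].

[[2, -1, -2], [1, 0, 1], [-1, 2, -2]]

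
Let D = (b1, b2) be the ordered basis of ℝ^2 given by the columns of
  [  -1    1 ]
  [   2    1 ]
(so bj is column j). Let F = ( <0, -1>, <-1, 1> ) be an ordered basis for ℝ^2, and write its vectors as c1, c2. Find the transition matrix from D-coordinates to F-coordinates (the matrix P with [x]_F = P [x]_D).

Let M have columns bj and N have columns cj. Then for every x, N [x]_F = x = M [x]_D, so P = N^(-1) M.
Since det N = -1, N^(-1) has integer entries; multiplying gives P = [[-1, -2], [1, -1]].

[[-1, -2], [1, -1]]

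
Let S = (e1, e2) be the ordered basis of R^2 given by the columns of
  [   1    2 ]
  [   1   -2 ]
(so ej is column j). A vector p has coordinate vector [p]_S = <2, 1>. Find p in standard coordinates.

<4, 0>

By definition p = 2e1 + e2.
Summing componentwise gives <4, 0>.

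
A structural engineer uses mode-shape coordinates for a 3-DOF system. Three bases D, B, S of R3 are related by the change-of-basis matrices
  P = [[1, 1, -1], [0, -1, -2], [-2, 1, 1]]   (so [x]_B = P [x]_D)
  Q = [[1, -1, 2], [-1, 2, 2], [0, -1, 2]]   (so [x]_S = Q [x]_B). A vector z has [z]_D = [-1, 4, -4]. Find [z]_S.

[7, 5, 0]

Apply P to get B-coordinates [7, 4, 2], then Q to get S-coordinates.
The result is [z]_S = [7, 5, 0].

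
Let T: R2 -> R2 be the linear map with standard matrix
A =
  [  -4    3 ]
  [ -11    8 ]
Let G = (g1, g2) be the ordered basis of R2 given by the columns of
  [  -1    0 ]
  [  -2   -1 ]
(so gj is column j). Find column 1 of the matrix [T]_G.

Compute T(g1) = A g1 = <-2, -5> in standard coordinates.
Then write this in G-coordinates: solve for y in y_1 g1 + y_2 g2 = <-2, -5>.
This gives y = <2, 1>, which is column 1 of [T]_G.

<2, 1>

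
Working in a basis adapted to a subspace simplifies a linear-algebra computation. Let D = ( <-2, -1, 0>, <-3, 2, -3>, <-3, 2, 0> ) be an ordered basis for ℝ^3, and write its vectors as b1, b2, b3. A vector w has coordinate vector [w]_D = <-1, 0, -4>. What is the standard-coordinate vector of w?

<14, -7, 0>

The coordinates say w = -b1 + 0·b2 - 4b3; adding the scaled basis vectors gives <14, -7, 0>.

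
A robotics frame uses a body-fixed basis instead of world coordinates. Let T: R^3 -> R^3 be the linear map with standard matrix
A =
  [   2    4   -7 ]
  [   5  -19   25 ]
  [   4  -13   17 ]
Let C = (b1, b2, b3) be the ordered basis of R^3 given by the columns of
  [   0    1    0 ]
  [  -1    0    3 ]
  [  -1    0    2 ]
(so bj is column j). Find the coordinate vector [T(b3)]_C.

Column 3 of [T]_C is the C-coordinate vector of T(b3).
In standard coordinates T(b3) = A b3 = [-2, -7, -5].
Converting to C: [-2, -7, -5] = b1 - 2b2 - 2b3, so the coordinate vector is [1, -2, -2].

[1, -2, -2]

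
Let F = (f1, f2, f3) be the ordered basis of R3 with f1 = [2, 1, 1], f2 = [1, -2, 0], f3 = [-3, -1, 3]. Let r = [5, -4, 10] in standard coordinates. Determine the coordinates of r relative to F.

[4, 3, 2]

We seek scalars with c_1 f1 + ... + c_3 f3 = r; equivalently solve M c = r where the columns of M are f1, ..., f3.
Row-reducing the augmented matrix [M | r] gives c = (4, 3, 2).
Check: 4f1 + 3f2 + 2f3 = [5, -4, 10].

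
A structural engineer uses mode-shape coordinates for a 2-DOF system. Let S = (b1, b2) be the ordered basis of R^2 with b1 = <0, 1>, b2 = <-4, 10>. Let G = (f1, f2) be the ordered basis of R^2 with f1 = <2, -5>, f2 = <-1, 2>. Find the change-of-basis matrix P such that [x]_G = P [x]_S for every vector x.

Take x = bj: its S-coordinates are the j-th standard unit vector, so P e_j — column j of P — equals [bj]_G.
b1 = -f1 - 2f2, giving column 1 = <-1, -2>; repeating for each j gives P = [[-1, -2], [-2, 0]].

[[-1, -2], [-2, 0]]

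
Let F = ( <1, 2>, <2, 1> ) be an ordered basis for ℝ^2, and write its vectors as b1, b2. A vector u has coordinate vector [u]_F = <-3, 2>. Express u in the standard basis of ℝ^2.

The coordinates say u = -3b1 + 2b2; adding the scaled basis vectors gives <1, -4>.

<1, -4>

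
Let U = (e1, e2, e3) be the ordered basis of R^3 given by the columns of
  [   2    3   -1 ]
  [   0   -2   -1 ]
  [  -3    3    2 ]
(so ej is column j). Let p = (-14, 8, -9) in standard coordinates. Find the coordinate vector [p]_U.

Write p = c_1 e1 + ... + c_3 e3 and solve for the c_i.
Solving this 3x3 system gives c = (-1, -4, 0).
Check: -e1 - 4e2 + 0·e3 = (-14, 8, -9).

(-1, -4, 0)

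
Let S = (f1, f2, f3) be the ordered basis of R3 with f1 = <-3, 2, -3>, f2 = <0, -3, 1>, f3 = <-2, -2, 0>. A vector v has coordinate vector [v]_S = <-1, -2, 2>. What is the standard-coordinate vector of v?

<-1, 0, 1>

v = M [v]_S, where M has columns f1, ..., f3.
Carrying out the matrix-vector product, v = <-1, 0, 1>.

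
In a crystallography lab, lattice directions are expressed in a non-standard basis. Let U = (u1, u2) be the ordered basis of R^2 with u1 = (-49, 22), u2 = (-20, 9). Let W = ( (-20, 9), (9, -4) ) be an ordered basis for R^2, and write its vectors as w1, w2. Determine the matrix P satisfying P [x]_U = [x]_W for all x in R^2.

[[2, 1], [-1, 0]]

Take x = uj: its U-coordinates are the j-th standard unit vector, so P e_j — column j of P — equals [uj]_W.
u1 = 2w1 - w2, giving column 1 = (2, -1); repeating for each j gives P = [[2, 1], [-1, 0]].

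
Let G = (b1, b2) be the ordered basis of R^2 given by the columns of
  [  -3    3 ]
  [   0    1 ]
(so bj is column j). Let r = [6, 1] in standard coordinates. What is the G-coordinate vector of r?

[-1, 1]

We seek scalars with c_1 b1 + c_2 b2 = r; equivalently solve M c = r where the columns of M are b1, b2.
System: -3c_1 + 3c_2 = 6, 0c_1 + c_2 = 1; solving gives c_1 = -1, c_2 = 1.
Check: -b1 + b2 = [6, 1].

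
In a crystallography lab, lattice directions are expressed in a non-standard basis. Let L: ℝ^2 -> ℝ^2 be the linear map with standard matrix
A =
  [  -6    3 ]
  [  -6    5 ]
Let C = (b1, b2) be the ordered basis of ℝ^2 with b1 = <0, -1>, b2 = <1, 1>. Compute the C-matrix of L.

The j-th column of [L]_C is [L(bj)]_C.
L(b1) = A b1 = <-3, -5> = 2b1 - 3b2, so column 1 is <2, -3>.
Repeating for b2 and assembling the columns gives [[2, -2], [-3, -3]].

[[2, -2], [-3, -3]]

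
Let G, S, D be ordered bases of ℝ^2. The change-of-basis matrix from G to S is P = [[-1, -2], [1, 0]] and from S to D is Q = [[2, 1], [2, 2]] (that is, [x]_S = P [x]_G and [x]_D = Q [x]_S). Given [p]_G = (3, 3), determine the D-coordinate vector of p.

First [p]_S = P [p]_G = (-9, 3).
Then [p]_D = Q [p]_S = (-15, -12).

(-15, -12)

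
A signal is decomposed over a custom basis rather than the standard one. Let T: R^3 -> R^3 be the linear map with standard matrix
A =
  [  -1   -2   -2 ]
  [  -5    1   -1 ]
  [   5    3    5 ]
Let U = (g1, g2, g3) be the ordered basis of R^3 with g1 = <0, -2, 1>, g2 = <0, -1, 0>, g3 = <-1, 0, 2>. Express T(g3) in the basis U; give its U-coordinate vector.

Column 3 of [T]_U is the U-coordinate vector of T(g3).
In standard coordinates T(g3) = A g3 = <-3, 3, 5>.
Converting to U: <-3, 3, 5> = -g1 - g2 + 3g3, so the coordinate vector is <-1, -1, 3>.

<-1, -1, 3>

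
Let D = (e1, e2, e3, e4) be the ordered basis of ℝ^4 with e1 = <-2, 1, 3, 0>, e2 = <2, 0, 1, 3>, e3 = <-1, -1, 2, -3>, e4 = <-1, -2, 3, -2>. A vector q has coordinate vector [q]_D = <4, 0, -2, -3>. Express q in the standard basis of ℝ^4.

q = M [q]_D, where M has columns e1, ..., e4.
Carrying out the matrix-vector product, q = <-3, 12, -1, 12>.

<-3, 12, -1, 12>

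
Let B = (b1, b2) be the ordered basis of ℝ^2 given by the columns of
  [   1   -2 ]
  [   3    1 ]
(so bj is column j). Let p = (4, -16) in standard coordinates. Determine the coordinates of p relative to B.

Write p = c_1 b1 + c_2 b2 and solve for the c_i.
System: c_1 - 2c_2 = 4, 3c_1 + c_2 = -16; solving gives c_1 = -4, c_2 = -4.
Check: -4b1 - 4b2 = (4, -16).

(-4, -4)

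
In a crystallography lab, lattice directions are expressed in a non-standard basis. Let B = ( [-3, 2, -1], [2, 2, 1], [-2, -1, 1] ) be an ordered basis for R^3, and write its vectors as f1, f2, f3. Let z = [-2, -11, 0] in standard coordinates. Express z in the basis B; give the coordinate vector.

[z]_B is the unique c with M c = z, where M has columns f1, ..., f3.
Gaussian elimination on [M | z] yields c = (-2, -3, 1).
Check: -2f1 - 3f2 + f3 = [-2, -11, 0].

[-2, -3, 1]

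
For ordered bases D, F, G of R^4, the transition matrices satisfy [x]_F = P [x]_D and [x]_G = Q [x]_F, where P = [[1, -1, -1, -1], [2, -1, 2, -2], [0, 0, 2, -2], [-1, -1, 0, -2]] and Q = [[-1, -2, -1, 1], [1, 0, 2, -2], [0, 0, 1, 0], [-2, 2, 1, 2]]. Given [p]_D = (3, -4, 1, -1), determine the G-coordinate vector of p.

Composing the changes, [p]_G = Q P [p]_D.
Q P = [[-6, 2, -5, 5], [3, 1, 3, -1], [0, 0, 2, -2], [0, -2, 8, -8]]; applying this to (3, -4, 1, -1) gives (-36, 9, 4, 24).

(-36, 9, 4, 24)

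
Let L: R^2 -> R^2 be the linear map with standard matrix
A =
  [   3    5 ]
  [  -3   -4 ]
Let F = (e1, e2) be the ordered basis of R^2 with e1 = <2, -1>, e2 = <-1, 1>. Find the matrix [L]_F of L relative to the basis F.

[[-1, 1], [-3, 0]]

The j-th column of [L]_F is [L(ej)]_F.
L(e1) = A e1 = <1, -2> = -e1 - 3e2, so column 1 is <-1, -3>.
Repeating for e2 and assembling the columns gives [[-1, 1], [-3, 0]].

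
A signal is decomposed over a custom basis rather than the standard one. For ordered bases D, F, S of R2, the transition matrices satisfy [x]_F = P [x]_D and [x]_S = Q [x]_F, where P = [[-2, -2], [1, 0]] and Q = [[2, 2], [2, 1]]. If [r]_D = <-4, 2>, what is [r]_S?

<0, 4>

Composing the changes, [r]_S = Q P [r]_D.
Q P = [[-2, -4], [-3, -4]]; applying this to <-4, 2> gives <0, 4>.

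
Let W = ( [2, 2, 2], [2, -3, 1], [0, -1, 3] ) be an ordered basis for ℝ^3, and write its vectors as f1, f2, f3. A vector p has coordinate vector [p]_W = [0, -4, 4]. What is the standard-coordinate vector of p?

By definition p = 0·f1 - 4f2 + 4f3.
Summing componentwise gives [-8, 8, 8].

[-8, 8, 8]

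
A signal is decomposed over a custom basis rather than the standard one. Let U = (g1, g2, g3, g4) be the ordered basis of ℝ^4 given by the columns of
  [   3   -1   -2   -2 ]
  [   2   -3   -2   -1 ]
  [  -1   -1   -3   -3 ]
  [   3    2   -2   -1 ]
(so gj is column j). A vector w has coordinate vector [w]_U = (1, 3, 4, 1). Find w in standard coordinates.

The coordinates say w = g1 + 3g2 + 4g3 + g4; adding the scaled basis vectors gives (-10, -16, -19, 0).

(-10, -16, -19, 0)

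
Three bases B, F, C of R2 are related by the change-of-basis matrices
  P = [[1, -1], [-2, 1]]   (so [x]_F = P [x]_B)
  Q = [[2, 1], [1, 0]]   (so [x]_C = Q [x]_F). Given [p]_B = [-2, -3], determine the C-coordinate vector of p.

[3, 1]

Composing the changes, [p]_C = Q P [p]_B.
Q P = [[0, -1], [1, -1]]; applying this to [-2, -3] gives [3, 1].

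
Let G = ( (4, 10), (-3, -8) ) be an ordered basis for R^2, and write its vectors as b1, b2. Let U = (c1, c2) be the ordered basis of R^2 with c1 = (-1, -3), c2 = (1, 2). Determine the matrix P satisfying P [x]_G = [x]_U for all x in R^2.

Column j of P is [bj]_U, since P maps G-coordinates to U-coordinates.
Expressing b1 in U: b1 = -2c1 + 2c2, so column 1 of P is (-2, 2).
Doing the same for each bj gives P = [[-2, 2], [2, -1]].

[[-2, 2], [2, -1]]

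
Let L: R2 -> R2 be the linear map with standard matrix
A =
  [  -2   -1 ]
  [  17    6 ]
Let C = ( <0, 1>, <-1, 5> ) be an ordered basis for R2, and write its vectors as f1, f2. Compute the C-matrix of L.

Let P have columns f1, f2. Then [L]_C = P^(-1) A P.
Here det P = 1, so P^(-1) is integer; computing A P first and then P^(-1)(A P) gives [[1, -2], [1, 3]].

[[1, -2], [1, 3]]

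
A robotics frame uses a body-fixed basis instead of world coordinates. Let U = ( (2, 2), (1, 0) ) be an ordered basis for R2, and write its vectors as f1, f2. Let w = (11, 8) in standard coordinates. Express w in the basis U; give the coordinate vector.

(4, 3)

[w]_U is the unique c with M c = w, where M has columns f1, f2.
System: 2c_1 + c_2 = 11, 2c_1 + 0c_2 = 8; solving gives c_1 = 4, c_2 = 3.
Check: 4f1 + 3f2 = (11, 8).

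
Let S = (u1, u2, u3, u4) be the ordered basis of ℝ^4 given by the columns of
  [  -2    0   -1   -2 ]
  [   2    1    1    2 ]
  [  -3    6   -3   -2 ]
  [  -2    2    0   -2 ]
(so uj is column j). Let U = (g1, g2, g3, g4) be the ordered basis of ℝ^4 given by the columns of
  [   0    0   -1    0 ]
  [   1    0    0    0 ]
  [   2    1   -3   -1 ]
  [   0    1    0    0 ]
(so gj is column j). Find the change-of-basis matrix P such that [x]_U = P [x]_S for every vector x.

Column j of P is [uj]_U, since P maps S-coordinates to U-coordinates.
Expressing u1 in U: u1 = 2g1 - 2g2 + 2g3 - g4, so column 1 of P is [2, -2, 2, -1].
Doing the same for each uj gives P = [[2, 1, 1, 2], [-2, 2, 0, -2], [2, 0, 1, 2], [-1, -2, 2, -2]].

[[2, 1, 1, 2], [-2, 2, 0, -2], [2, 0, 1, 2], [-1, -2, 2, -2]]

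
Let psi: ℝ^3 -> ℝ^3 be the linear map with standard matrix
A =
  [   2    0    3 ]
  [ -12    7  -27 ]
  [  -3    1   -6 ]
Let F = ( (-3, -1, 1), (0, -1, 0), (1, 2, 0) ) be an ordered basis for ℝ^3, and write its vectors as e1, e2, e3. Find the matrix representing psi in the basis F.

With P the matrix whose columns are e1, ..., e3, [psi]_F = P^(-1) A P.
Column by column: psi(e1) = A e1 = (-3, 2, 2); its F-coordinates (2, 2, 3) give column 1.
Continuing for each basis vector yields [psi]_F = [[2, -1, -1], [2, 2, -3], [3, -3, -1]].

[[2, -1, -1], [2, 2, -3], [3, -3, -1]]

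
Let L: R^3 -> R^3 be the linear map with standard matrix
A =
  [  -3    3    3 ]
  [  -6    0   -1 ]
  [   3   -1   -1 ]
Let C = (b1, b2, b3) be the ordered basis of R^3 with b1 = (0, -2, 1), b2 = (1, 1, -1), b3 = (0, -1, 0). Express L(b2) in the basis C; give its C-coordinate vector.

(0, -3, 2)

Column 2 of [L]_C is the C-coordinate vector of L(b2).
In standard coordinates L(b2) = A b2 = (-3, -5, 3).
Converting to C: (-3, -5, 3) = 0·b1 - 3b2 + 2b3, so the coordinate vector is (0, -3, 2).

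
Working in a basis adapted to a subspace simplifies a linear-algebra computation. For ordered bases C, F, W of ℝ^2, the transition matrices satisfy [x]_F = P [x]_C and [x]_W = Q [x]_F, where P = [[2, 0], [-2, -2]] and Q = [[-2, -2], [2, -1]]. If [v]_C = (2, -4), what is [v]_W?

Composing the changes, [v]_W = Q P [v]_C.
Q P = [[0, 4], [6, 2]]; applying this to (2, -4) gives (-16, 4).

(-16, 4)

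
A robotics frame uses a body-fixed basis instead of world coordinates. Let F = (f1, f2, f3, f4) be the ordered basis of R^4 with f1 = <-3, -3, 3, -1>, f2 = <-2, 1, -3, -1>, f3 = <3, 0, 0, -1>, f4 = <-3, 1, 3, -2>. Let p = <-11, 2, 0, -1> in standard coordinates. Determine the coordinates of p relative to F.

We seek scalars with c_1 f1 + ... + c_4 f4 = p; equivalently solve M c = p where the columns of M are f1, ..., f4.
Solving this 4x4 system gives c = (0, 1, -2, 1).
Check: 0·f1 + f2 - 2f3 + f4 = <-11, 2, 0, -1>.

<0, 1, -2, 1>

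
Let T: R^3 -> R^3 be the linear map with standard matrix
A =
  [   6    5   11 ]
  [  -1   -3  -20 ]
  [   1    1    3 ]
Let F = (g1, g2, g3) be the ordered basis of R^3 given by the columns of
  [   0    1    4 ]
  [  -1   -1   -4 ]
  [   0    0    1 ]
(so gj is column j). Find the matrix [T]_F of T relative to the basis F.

Let P have columns g1, ..., g3. Then [T]_F = P^(-1) A P.
Here det P = 1, so P^(-1) is integer; computing A P first and then P^(-1)(A P) gives [[2, -3, -3], [-1, 1, 3], [-1, 0, 3]].

[[2, -3, -3], [-1, 1, 3], [-1, 0, 3]]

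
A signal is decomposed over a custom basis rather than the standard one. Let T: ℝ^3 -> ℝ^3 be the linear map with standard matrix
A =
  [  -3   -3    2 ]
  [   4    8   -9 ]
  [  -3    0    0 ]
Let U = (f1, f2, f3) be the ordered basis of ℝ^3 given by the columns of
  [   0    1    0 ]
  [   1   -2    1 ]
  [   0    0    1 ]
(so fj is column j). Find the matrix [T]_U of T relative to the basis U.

[[2, -3, -3], [-3, 3, -1], [0, -3, 0]]

The j-th column of [T]_U is [T(fj)]_U.
T(f1) = A f1 = <-3, 8, 0> = 2f1 - 3f2 + 0·f3, so column 1 is <2, -3, 0>.
Repeating for f2, f3 and assembling the columns gives [[2, -3, -3], [-3, 3, -1], [0, -3, 0]].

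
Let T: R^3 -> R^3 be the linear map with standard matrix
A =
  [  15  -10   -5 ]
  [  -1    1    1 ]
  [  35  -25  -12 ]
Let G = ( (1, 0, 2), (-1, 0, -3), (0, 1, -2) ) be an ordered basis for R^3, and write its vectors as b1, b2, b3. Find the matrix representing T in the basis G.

The j-th column of [T]_G is [T(bj)]_G.
T(b1) = A b1 = (5, 1, 11) = 2b1 - 3b2 + b3, so column 1 is (2, -3, 1).
Repeating for b2, b3 and assembling the columns gives [[2, 3, 3], [-3, 3, 3], [1, -2, -1]].

[[2, 3, 3], [-3, 3, 3], [1, -2, -1]]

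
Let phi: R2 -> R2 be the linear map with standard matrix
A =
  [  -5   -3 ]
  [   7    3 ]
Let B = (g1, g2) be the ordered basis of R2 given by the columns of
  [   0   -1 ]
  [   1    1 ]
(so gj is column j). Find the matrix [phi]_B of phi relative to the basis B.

The j-th column of [phi]_B is [phi(gj)]_B.
phi(g1) = A g1 = (-3, 3) = 0·g1 + 3g2, so column 1 is (0, 3).
Repeating for g2 and assembling the columns gives [[0, -2], [3, -2]].

[[0, -2], [3, -2]]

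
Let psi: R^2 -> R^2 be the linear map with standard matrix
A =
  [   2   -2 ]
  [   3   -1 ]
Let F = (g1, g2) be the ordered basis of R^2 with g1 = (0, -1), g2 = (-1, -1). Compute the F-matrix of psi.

The j-th column of [psi]_F is [psi(gj)]_F.
psi(g1) = A g1 = (2, 1) = g1 - 2g2, so column 1 is (1, -2).
Repeating for g2 and assembling the columns gives [[1, 2], [-2, 0]].

[[1, 2], [-2, 0]]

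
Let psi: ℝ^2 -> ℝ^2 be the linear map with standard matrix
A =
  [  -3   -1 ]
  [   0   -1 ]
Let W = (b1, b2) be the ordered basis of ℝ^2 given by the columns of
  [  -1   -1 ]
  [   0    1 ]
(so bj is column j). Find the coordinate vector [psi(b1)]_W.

Compute psi(b1) = A b1 = (3, 0) in standard coordinates.
Then write this in W-coordinates: solve for y in y_1 b1 + y_2 b2 = (3, 0).
This gives y = (-3, 0), which is column 1 of [psi]_W.

(-3, 0)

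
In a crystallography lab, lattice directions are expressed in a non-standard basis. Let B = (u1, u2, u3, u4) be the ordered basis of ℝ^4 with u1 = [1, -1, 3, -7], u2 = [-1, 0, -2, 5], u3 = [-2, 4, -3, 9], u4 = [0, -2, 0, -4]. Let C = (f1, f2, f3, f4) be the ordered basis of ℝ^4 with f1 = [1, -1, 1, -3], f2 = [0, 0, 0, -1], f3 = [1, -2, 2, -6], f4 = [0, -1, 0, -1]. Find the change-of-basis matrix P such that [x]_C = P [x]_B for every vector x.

[[-1, 0, -1, 0], [0, -1, 1, 2], [2, -1, -1, 0], [-2, 2, -1, 2]]

Take x = uj: its B-coordinates are the j-th standard unit vector, so P e_j — column j of P — equals [uj]_C.
u1 = -f1 + 0·f2 + 2f3 - 2f4, giving column 1 = [-1, 0, 2, -2]; repeating for each j gives P = [[-1, 0, -1, 0], [0, -1, 1, 2], [2, -1, -1, 0], [-2, 2, -1, 2]].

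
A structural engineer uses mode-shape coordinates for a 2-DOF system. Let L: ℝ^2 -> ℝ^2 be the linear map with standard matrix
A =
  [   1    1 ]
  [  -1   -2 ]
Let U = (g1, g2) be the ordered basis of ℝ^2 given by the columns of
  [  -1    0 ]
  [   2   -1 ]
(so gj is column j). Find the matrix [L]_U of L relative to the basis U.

[[-1, 1], [1, 0]]

With P the matrix whose columns are g1, g2, [L]_U = P^(-1) A P.
Column by column: L(g1) = A g1 = <1, -3>; its U-coordinates <-1, 1> give column 1.
Continuing for each basis vector yields [L]_U = [[-1, 1], [1, 0]].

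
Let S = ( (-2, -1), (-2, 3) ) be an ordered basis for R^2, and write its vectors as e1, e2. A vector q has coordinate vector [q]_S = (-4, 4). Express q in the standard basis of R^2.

The coordinates say q = -4e1 + 4e2; adding the scaled basis vectors gives (0, 16).

(0, 16)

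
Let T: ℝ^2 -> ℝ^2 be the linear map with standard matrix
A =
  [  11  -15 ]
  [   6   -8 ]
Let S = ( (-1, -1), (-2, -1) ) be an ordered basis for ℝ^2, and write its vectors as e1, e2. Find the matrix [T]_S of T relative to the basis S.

Let P have columns e1, e2. Then [T]_S = P^(-1) A P.
Here det P = -1, so P^(-1) is integer; computing A P first and then P^(-1)(A P) gives [[0, 1], [-2, 3]].

[[0, 1], [-2, 3]]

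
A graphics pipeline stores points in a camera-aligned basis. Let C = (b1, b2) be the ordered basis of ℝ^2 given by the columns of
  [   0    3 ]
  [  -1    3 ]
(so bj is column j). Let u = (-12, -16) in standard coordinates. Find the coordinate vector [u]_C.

[u]_C is the unique c with M c = u, where M has columns b1, b2.
System: 0c_1 + 3c_2 = -12, -c_1 + 3c_2 = -16; solving gives c_1 = 4, c_2 = -4.
Check: 4b1 - 4b2 = (-12, -16).

(4, -4)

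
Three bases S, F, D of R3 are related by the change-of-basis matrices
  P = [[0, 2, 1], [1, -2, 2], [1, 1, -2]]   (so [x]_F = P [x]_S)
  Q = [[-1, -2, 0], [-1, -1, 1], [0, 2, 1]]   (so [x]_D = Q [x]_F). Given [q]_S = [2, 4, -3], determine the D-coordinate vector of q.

Apply P to get F-coordinates [5, -12, 12], then Q to get D-coordinates.
The result is [q]_D = [19, 19, -12].

[19, 19, -12]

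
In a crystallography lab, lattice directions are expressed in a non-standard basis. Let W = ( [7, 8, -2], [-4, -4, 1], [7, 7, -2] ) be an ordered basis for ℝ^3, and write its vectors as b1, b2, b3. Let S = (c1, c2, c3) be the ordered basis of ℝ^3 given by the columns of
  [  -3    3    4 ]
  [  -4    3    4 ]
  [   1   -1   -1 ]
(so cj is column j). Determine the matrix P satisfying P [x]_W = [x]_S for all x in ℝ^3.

[[-1, 0, 0], [0, 0, 1], [1, -1, 1]]

Take x = bj: its W-coordinates are the j-th standard unit vector, so P e_j — column j of P — equals [bj]_S.
b1 = -c1 + 0·c2 + c3, giving column 1 = [-1, 0, 1]; repeating for each j gives P = [[-1, 0, 0], [0, 0, 1], [1, -1, 1]].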